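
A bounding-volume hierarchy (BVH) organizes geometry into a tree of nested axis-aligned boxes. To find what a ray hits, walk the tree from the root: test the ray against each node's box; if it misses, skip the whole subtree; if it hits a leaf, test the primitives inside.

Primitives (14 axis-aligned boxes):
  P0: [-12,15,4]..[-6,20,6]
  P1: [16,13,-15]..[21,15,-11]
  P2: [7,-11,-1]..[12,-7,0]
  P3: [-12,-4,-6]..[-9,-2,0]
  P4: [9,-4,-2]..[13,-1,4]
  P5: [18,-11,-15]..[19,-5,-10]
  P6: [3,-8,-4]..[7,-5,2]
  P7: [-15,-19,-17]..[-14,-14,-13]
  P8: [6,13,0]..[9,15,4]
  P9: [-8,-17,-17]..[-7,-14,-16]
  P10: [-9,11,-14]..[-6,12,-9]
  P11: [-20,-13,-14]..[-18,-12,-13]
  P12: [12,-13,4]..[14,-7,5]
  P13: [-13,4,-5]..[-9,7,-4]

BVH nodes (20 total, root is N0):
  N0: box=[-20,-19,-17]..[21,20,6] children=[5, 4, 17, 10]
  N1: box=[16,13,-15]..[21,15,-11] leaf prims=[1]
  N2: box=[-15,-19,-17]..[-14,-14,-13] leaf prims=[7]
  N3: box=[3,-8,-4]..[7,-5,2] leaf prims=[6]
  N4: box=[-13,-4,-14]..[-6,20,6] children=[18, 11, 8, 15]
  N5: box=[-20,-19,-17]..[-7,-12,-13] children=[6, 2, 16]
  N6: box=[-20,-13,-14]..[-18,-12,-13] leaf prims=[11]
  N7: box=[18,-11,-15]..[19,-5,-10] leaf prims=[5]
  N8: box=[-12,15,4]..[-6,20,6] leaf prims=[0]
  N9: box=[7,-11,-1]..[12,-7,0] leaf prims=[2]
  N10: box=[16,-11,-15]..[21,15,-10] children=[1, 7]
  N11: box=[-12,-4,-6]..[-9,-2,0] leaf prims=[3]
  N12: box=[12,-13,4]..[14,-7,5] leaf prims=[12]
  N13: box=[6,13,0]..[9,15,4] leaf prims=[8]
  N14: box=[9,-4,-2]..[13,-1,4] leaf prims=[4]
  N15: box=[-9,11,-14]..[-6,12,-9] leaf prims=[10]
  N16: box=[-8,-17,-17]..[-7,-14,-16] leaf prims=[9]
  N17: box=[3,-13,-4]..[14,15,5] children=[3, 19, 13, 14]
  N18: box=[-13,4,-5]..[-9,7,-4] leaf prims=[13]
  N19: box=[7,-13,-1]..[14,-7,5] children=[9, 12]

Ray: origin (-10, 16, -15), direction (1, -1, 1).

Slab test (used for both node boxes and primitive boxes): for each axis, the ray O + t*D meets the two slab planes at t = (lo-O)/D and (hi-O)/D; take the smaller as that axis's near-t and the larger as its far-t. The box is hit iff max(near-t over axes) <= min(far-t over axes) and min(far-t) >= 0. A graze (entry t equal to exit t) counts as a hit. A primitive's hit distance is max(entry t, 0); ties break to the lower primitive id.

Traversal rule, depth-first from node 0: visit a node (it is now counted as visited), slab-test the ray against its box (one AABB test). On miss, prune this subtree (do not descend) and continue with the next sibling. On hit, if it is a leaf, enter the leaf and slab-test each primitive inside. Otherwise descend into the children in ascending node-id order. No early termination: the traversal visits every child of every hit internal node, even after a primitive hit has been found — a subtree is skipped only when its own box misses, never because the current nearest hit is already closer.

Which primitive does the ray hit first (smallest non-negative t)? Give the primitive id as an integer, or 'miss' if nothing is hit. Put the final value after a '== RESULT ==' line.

Trace the traversal:
N0 x:[-10,31] y:[-4,35] z:[-2,21] -> hit [-2,21], descend [4, 5, 10, 17]
  N4 x:[-3,4] y:[-4,20] z:[1,21] -> hit [1,4], descend [8, 11, 15, 18]
    N8 x:[-2,4] y:[-4,1] z:[19,21] -> miss, prune
    N11 x:[-2,1] y:[18,20] z:[9,15] -> miss, prune
    N15 x:[1,4] y:[4,5] z:[1,6] -> hit [4,4] leaf, test {P10@t=4}
    N18 x:[-3,1] y:[9,12] z:[10,11] -> miss, prune
  N5 x:[-10,3] y:[28,35] z:[-2,2] -> miss, prune
  N10 x:[26,31] y:[1,27] z:[0,5] -> miss, prune
  N17 x:[13,24] y:[1,29] z:[11,20] -> hit [13,20], descend [3, 13, 14, 19]
    N3 x:[13,17] y:[21,24] z:[11,17] -> miss, prune
    N13 x:[16,19] y:[1,3] z:[15,19] -> miss, prune
    N14 x:[19,23] y:[17,20] z:[13,19] -> hit [19,19] leaf, test {P4@t=19}
    N19 x:[17,24] y:[23,29] z:[14,20] -> miss, prune

order=[0, 4, 8, 11, 15, 18, 5, 10, 17, 3, 13, 14, 19]  |boxes|=13  |leaves|=2  hit=P10

== RESULT ==
10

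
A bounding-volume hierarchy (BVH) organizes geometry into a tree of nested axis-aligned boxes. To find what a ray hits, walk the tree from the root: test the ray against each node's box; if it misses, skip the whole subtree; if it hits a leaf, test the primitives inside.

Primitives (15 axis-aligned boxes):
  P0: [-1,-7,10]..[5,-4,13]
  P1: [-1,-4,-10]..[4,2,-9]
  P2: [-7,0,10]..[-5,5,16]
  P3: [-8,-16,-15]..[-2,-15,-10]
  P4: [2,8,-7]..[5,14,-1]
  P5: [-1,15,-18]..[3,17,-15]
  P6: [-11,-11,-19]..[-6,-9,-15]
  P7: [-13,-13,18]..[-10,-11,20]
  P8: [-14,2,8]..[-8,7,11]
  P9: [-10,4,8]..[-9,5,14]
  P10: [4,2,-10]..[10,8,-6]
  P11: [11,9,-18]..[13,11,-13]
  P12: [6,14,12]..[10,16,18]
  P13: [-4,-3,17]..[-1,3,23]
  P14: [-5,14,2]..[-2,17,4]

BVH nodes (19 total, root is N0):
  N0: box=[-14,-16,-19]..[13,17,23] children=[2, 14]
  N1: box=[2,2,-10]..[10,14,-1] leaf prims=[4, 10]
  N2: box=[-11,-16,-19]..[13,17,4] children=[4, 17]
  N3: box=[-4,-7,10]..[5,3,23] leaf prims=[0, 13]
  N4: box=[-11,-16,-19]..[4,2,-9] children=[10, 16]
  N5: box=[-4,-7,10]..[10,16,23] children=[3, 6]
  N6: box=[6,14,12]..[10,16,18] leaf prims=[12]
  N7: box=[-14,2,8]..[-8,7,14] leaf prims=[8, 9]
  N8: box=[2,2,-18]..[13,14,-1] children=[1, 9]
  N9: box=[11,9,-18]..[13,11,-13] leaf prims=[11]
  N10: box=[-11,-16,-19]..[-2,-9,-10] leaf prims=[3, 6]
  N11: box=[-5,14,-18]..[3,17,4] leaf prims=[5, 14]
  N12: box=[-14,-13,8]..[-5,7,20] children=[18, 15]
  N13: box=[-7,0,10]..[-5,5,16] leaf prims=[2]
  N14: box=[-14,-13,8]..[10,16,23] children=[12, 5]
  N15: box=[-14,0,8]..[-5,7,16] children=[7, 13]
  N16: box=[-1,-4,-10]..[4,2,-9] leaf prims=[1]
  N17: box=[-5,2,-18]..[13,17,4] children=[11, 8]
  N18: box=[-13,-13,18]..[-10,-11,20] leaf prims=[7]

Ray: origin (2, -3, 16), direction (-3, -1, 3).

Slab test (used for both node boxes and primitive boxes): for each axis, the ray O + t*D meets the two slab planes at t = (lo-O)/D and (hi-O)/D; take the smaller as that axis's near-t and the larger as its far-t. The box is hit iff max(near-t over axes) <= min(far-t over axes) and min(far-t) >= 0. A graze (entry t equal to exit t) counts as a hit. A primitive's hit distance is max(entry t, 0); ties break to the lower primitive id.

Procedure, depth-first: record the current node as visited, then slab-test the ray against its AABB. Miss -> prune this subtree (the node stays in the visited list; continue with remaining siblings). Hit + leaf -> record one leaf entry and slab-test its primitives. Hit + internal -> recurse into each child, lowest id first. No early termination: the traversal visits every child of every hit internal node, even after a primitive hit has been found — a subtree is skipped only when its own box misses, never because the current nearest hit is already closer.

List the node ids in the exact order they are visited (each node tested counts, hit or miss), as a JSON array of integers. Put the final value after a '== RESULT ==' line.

Walk:
N0 x:[-11/3,16/3] y:[-20,13] z:[-35/3,7/3] -> hit [-11/3,7/3], descend [2, 14]
  N2 x:[-11/3,13/3] y:[-20,13] z:[-35/3,-4] -> miss, prune
  N14 x:[-8/3,16/3] y:[-19,10] z:[-8/3,7/3] -> hit [-8/3,7/3], descend [5, 12]
    N5 x:[-8/3,2] y:[-19,4] z:[-2,7/3] -> hit [-2,2], descend [3, 6]
      N3 x:[-1,2] y:[-6,4] z:[-2,7/3] -> hit [-1,2] leaf, test {P0(miss), P13(miss)}
      N6 x:[-8/3,-4/3] y:[-19,-17] z:[-4/3,2/3] -> miss, prune
    N12 x:[7/3,16/3] y:[-10,10] z:[-8/3,4/3] -> miss, prune

Summary -> nodes [0, 2, 14, 5, 3, 6, 12]; box-tests=7; leaf-entries=1; first=miss

== RESULT ==
[0, 2, 14, 5, 3, 6, 12]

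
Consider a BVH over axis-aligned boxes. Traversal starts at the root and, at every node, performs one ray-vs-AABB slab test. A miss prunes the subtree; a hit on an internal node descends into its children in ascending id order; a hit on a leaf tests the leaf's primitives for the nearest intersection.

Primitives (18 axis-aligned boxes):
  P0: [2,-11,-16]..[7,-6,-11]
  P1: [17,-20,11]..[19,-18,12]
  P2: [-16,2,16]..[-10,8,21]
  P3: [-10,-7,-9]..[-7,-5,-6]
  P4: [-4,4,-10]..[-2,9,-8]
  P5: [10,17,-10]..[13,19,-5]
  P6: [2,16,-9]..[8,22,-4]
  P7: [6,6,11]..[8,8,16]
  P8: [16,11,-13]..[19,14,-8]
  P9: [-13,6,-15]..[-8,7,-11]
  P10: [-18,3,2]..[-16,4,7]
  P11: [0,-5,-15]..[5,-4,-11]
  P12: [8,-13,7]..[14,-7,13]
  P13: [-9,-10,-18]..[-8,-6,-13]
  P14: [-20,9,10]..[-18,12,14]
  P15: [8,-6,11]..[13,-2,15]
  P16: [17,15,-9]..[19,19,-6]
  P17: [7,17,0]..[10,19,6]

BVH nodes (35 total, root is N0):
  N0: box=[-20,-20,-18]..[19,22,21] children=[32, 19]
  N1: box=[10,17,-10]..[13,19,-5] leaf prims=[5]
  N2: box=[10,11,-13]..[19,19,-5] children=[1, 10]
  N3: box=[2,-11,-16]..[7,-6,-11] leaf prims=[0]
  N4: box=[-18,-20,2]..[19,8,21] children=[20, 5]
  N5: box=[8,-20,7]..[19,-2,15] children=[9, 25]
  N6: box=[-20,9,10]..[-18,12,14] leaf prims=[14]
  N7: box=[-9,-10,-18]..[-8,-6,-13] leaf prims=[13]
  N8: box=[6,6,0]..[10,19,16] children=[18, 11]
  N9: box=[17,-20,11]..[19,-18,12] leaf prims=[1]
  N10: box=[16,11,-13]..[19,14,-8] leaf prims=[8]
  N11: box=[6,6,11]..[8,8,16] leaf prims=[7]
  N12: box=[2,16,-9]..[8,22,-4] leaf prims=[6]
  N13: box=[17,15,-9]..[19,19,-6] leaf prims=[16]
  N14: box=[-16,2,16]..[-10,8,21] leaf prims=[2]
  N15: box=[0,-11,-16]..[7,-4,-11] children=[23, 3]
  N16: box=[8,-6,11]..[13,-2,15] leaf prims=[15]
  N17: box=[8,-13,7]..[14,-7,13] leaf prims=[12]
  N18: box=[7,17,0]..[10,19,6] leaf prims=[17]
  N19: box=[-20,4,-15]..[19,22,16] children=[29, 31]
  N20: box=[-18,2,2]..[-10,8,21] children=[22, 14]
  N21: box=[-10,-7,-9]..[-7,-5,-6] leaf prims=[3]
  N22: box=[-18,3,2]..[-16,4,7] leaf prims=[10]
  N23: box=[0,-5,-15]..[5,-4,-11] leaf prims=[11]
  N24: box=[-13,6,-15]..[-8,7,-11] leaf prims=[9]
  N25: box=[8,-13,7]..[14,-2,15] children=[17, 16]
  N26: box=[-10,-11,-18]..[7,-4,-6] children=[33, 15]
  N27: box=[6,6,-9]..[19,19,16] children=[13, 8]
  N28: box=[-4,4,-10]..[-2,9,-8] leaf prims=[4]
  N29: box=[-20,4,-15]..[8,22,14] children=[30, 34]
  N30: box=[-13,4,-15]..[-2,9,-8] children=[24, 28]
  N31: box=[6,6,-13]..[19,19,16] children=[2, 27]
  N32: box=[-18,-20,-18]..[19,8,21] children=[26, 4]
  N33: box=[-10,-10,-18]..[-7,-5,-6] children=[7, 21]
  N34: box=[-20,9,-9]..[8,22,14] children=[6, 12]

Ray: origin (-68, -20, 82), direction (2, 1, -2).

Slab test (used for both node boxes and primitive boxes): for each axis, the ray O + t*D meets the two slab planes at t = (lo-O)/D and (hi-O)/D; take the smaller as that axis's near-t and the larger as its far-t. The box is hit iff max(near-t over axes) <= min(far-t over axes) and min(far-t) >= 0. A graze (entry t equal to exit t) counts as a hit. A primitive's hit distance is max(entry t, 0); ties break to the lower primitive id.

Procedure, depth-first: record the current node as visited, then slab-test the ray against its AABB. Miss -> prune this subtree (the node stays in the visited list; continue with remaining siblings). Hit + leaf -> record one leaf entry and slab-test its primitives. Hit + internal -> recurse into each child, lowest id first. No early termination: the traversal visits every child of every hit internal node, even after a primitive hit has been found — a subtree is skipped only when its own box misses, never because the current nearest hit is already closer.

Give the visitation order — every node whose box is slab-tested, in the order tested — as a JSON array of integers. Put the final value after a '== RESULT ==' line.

Trace the traversal:
N0 x:[24,87/2] y:[0,42] z:[61/2,50] -> hit [61/2,42], descend [19, 32]
  N19 x:[24,87/2] y:[24,42] z:[33,97/2] -> hit [33,42], descend [29, 31]
    N29 x:[24,38] y:[24,42] z:[34,97/2] -> hit [34,38], descend [30, 34]
      N30 x:[55/2,33] y:[24,29] z:[45,97/2] -> miss, prune
      N34 x:[24,38] y:[29,42] z:[34,91/2] -> hit [34,38], descend [6, 12]
        N6 x:[24,25] y:[29,32] z:[34,36] -> miss, prune
        N12 x:[35,38] y:[36,42] z:[43,91/2] -> miss, prune
    N31 x:[37,87/2] y:[26,39] z:[33,95/2] -> hit [37,39], descend [2, 27]
      N2 x:[39,87/2] y:[31,39] z:[87/2,95/2] -> miss, prune
      N27 x:[37,87/2] y:[26,39] z:[33,91/2] -> hit [37,39], descend [8, 13]
        N8 x:[37,39] y:[26,39] z:[33,41] -> hit [37,39], descend [11, 18]
          N11 x:[37,38] y:[26,28] z:[33,71/2] -> miss, prune
          N18 x:[75/2,39] y:[37,39] z:[38,41] -> hit [38,39] leaf, test {P17@t=38}
        N13 x:[85/2,87/2] y:[35,39] z:[44,91/2] -> miss, prune
  N32 x:[25,87/2] y:[0,28] z:[61/2,50] -> miss, prune

Visited [0, 19, 29, 30, 34, 6, 12, 31, 2, 27, 8, 11, 18, 13, 32]. Tests: 15 box, 1 leaf. Nearest: P17.

== RESULT ==
[0, 19, 29, 30, 34, 6, 12, 31, 2, 27, 8, 11, 18, 13, 32]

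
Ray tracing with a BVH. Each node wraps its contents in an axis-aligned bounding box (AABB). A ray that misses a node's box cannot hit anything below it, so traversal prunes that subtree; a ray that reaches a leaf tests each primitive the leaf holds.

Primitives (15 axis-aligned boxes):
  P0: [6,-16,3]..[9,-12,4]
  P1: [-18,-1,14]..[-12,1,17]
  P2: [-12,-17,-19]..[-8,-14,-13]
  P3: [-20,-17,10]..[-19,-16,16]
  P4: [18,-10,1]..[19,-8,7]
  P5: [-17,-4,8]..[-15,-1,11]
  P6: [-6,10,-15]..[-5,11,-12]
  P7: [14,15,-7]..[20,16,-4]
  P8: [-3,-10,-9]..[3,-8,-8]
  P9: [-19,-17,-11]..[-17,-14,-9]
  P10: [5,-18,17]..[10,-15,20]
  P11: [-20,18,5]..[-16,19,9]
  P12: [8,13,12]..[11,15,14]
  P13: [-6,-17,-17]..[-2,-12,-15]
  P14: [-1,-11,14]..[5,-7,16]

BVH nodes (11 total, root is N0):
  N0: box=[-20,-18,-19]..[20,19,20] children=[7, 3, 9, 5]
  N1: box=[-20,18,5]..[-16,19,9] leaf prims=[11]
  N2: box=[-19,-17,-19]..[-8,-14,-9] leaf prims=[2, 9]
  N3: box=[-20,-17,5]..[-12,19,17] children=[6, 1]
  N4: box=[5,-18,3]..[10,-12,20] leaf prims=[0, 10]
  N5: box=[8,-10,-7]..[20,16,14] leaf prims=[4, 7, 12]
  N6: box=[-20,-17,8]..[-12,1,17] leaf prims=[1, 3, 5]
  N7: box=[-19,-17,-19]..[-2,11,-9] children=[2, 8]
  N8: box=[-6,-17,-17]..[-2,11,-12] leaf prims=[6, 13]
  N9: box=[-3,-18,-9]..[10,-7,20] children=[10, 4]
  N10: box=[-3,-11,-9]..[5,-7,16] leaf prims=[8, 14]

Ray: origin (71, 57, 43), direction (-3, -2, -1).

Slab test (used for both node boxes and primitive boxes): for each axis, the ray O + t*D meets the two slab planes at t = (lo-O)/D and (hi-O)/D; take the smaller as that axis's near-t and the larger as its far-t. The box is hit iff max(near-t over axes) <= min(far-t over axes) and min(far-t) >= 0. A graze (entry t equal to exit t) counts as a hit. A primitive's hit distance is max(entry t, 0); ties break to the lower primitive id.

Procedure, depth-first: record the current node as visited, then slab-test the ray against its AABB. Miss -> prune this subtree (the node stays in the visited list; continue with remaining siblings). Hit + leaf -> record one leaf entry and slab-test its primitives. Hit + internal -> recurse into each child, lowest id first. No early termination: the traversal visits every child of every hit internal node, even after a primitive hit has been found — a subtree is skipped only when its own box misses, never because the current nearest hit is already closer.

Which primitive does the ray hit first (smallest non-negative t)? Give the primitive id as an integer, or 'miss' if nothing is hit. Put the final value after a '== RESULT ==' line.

Traverse from the root:
N0 x:[17,91/3] y:[19,75/2] z:[23,62] -> hit [23,91/3], descend [3, 5, 7, 9]
  N3 x:[83/3,91/3] y:[19,37] z:[26,38] -> hit [83/3,91/3], descend [1, 6]
    N1 x:[29,91/3] y:[19,39/2] z:[34,38] -> miss, prune
    N6 x:[83/3,91/3] y:[28,37] z:[26,35] -> hit [28,91/3] leaf, test {P1@t=28, P3(miss), P5(miss)}
  N5 x:[17,21] y:[41/2,67/2] z:[29,50] -> miss, prune
  N7 x:[73/3,30] y:[23,37] z:[52,62] -> miss, prune
  N9 x:[61/3,74/3] y:[32,75/2] z:[23,52] -> miss, prune

Visited [0, 3, 1, 6, 5, 7, 9]. Tests: 7 box, 1 leaf. Nearest: P1.

== RESULT ==
1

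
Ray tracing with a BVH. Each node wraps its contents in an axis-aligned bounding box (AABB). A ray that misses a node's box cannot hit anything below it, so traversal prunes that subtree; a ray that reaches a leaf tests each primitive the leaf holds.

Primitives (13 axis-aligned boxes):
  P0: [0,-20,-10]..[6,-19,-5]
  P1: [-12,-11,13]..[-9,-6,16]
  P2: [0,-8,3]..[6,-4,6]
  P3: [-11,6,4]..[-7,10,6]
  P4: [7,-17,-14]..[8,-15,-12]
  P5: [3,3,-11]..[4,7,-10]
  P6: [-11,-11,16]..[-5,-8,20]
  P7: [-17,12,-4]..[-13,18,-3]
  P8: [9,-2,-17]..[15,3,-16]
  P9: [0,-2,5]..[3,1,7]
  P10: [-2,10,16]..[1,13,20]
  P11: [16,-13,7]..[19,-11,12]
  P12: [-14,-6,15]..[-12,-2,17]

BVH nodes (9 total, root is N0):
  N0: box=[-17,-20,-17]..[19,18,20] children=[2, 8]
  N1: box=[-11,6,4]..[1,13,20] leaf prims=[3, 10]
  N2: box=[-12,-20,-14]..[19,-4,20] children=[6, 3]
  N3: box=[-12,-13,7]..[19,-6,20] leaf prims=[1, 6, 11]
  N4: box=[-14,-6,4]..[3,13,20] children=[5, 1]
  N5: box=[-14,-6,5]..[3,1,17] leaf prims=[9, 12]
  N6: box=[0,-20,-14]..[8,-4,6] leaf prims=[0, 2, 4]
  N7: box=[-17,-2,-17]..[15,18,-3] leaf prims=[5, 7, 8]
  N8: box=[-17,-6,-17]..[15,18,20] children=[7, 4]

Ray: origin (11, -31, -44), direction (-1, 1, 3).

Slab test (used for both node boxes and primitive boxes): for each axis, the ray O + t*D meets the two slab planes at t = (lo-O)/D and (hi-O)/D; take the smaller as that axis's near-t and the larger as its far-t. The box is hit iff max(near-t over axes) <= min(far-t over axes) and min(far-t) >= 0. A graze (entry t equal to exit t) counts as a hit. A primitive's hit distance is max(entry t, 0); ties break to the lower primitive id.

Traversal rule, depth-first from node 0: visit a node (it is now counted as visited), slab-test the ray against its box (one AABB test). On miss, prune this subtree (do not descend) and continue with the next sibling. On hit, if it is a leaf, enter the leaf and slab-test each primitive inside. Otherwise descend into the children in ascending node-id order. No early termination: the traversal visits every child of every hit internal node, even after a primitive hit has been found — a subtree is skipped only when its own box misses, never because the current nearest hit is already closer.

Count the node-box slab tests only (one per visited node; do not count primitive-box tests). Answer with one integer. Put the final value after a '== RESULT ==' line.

Traverse from the root:
N0 x:[-8,28] y:[11,49] z:[9,64/3] -> hit [11,64/3], descend [2, 8]
  N2 x:[-8,23] y:[11,27] z:[10,64/3] -> hit [11,64/3], descend [3, 6]
    N3 x:[-8,23] y:[18,25] z:[17,64/3] -> hit [18,64/3] leaf, test {P1@t=20, P6@t=20, P11(miss)}
    N6 x:[3,11] y:[11,27] z:[10,50/3] -> hit [11,11] leaf, test {P0(miss), P2(miss), P4(miss)}
  N8 x:[-4,28] y:[25,49] z:[9,64/3] -> miss, prune

Visited [0, 2, 3, 6, 8]. Tests: 5 box, 2 leaf. Nearest: P1.

== RESULT ==
5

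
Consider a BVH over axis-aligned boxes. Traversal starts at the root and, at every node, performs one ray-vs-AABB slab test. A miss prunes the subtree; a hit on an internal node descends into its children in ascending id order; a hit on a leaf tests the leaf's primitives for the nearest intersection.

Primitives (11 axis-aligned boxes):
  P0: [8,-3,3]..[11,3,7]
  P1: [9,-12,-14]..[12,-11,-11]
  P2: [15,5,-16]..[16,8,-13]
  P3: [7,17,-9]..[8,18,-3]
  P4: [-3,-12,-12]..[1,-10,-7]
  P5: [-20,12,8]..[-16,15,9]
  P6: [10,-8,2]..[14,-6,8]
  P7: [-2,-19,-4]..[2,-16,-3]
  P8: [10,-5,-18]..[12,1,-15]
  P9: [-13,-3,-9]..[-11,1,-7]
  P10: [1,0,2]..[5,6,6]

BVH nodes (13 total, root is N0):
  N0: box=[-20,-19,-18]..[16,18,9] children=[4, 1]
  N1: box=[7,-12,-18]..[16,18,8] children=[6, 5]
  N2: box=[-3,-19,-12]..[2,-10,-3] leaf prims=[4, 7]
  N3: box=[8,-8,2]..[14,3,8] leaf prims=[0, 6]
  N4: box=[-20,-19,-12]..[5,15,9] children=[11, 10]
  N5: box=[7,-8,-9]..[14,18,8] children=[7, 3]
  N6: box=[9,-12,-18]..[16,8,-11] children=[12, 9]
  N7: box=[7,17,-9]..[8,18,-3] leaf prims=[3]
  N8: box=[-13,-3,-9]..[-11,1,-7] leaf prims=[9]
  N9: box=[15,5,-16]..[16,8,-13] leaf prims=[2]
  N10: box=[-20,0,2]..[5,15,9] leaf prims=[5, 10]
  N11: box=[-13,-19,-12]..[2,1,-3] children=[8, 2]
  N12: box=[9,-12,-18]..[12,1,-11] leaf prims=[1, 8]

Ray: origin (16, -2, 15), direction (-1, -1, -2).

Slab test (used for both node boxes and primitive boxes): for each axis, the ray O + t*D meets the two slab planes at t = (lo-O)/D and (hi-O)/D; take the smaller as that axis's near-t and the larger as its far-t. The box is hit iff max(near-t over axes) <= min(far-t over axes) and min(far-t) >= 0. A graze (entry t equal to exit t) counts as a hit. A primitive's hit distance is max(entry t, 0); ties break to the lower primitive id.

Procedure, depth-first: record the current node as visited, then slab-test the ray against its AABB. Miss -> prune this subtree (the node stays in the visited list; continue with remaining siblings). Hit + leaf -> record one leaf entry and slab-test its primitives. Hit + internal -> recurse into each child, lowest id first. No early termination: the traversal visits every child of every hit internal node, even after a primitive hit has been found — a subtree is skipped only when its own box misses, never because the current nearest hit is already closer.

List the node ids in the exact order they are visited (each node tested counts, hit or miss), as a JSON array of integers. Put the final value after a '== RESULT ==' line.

Trace the traversal:
N0 x:[0,36] y:[-20,17] z:[3,33/2] -> hit [3,33/2], descend [1, 4]
  N1 x:[0,9] y:[-20,10] z:[7/2,33/2] -> hit [7/2,9], descend [5, 6]
    N5 x:[2,9] y:[-20,6] z:[7/2,12] -> hit [7/2,6], descend [3, 7]
      N3 x:[2,8] y:[-5,6] z:[7/2,13/2] -> hit [7/2,6] leaf, test {P0(miss), P6@t=4}
      N7 x:[8,9] y:[-20,-19] z:[9,12] -> miss, prune
    N6 x:[0,7] y:[-10,10] z:[13,33/2] -> miss, prune
  N4 x:[11,36] y:[-17,17] z:[3,27/2] -> hit [11,27/2], descend [10, 11]
    N10 x:[11,36] y:[-17,-2] z:[3,13/2] -> miss, prune
    N11 x:[14,29] y:[-3,17] z:[9,27/2] -> miss, prune

Summary -> nodes [0, 1, 5, 3, 7, 6, 4, 10, 11]; box-tests=9; leaf-entries=1; first=P6

== RESULT ==
[0, 1, 5, 3, 7, 6, 4, 10, 11]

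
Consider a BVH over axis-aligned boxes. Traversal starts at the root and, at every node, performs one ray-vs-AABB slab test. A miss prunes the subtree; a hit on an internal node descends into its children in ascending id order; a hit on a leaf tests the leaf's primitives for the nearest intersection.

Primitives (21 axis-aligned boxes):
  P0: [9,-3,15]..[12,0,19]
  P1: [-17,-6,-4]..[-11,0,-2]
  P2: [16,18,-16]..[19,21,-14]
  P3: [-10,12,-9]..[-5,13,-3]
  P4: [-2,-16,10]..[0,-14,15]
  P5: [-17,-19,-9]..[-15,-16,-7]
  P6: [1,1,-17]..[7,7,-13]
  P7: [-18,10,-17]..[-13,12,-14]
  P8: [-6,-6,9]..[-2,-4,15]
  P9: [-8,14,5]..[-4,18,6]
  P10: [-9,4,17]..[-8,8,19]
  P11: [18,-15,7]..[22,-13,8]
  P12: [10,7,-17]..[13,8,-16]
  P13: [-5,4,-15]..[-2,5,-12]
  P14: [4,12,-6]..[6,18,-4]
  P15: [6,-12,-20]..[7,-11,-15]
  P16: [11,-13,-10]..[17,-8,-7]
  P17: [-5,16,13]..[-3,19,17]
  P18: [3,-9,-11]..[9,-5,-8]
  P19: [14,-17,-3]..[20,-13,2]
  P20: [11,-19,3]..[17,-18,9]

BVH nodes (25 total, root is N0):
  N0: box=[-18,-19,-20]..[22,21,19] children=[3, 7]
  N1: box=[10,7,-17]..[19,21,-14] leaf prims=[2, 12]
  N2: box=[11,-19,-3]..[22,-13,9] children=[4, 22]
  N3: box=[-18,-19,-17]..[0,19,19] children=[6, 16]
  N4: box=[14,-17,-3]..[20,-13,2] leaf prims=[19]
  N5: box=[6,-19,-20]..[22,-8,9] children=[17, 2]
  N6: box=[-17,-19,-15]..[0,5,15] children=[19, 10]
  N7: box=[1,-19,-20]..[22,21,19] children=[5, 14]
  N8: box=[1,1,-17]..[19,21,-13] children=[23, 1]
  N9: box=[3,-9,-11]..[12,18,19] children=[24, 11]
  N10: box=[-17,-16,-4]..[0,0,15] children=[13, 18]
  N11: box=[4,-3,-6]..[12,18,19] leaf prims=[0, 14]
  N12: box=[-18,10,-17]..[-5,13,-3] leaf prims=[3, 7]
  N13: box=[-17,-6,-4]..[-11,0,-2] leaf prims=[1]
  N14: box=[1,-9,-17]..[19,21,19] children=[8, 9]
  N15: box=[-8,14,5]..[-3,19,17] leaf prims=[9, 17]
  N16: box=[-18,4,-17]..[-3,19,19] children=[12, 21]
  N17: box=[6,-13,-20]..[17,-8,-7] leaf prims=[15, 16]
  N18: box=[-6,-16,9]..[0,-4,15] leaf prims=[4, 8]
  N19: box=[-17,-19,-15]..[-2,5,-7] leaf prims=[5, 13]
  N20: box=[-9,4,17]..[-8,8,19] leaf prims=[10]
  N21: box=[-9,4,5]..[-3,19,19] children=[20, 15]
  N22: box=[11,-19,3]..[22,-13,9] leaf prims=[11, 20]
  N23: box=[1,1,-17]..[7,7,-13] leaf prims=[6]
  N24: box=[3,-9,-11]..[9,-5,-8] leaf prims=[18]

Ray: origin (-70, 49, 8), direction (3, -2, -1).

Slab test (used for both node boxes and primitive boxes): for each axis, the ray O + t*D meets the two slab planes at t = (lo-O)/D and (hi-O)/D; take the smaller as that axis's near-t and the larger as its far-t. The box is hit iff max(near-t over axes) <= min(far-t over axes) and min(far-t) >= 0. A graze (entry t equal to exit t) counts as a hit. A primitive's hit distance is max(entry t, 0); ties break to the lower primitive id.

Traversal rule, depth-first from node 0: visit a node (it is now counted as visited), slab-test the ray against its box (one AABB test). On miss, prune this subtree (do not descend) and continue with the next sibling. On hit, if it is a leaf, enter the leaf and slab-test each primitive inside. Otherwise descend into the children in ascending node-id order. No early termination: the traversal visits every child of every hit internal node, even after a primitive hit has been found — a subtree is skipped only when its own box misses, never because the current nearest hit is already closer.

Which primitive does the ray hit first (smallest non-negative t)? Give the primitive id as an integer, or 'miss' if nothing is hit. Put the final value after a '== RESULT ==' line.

Trace the traversal:
N0 x:[52/3,92/3] y:[14,34] z:[-11,28] -> hit [52/3,28], descend [3, 7]
  N3 x:[52/3,70/3] y:[15,34] z:[-11,25] -> hit [52/3,70/3], descend [6, 16]
    N6 x:[53/3,70/3] y:[22,34] z:[-7,23] -> hit [22,23], descend [10, 19]
      N10 x:[53/3,70/3] y:[49/2,65/2] z:[-7,12] -> miss, prune
      N19 x:[53/3,68/3] y:[22,34] z:[15,23] -> hit [22,68/3] leaf, test {P5(miss), P13@t=22}
    N16 x:[52/3,67/3] y:[15,45/2] z:[-11,25] -> hit [52/3,67/3], descend [12, 21]
      N12 x:[52/3,65/3] y:[18,39/2] z:[11,25] -> hit [18,39/2] leaf, test {P3(miss), P7(miss)}
      N21 x:[61/3,67/3] y:[15,45/2] z:[-11,3] -> miss, prune
  N7 x:[71/3,92/3] y:[14,34] z:[-11,28] -> hit [71/3,28], descend [5, 14]
    N5 x:[76/3,92/3] y:[57/2,34] z:[-1,28] -> miss, prune
    N14 x:[71/3,89/3] y:[14,29] z:[-11,25] -> hit [71/3,25], descend [8, 9]
      N8 x:[71/3,89/3] y:[14,24] z:[21,25] -> hit [71/3,24], descend [1, 23]
        N1 x:[80/3,89/3] y:[14,21] z:[22,25] -> miss, prune
        N23 x:[71/3,77/3] y:[21,24] z:[21,25] -> hit [71/3,24] leaf, test {P6@t=71/3}
      N9 x:[73/3,82/3] y:[31/2,29] z:[-11,19] -> miss, prune

order=[0, 3, 6, 10, 19, 16, 12, 21, 7, 5, 14, 8, 1, 23, 9]  |boxes|=15  |leaves|=3  hit=P13

== RESULT ==
13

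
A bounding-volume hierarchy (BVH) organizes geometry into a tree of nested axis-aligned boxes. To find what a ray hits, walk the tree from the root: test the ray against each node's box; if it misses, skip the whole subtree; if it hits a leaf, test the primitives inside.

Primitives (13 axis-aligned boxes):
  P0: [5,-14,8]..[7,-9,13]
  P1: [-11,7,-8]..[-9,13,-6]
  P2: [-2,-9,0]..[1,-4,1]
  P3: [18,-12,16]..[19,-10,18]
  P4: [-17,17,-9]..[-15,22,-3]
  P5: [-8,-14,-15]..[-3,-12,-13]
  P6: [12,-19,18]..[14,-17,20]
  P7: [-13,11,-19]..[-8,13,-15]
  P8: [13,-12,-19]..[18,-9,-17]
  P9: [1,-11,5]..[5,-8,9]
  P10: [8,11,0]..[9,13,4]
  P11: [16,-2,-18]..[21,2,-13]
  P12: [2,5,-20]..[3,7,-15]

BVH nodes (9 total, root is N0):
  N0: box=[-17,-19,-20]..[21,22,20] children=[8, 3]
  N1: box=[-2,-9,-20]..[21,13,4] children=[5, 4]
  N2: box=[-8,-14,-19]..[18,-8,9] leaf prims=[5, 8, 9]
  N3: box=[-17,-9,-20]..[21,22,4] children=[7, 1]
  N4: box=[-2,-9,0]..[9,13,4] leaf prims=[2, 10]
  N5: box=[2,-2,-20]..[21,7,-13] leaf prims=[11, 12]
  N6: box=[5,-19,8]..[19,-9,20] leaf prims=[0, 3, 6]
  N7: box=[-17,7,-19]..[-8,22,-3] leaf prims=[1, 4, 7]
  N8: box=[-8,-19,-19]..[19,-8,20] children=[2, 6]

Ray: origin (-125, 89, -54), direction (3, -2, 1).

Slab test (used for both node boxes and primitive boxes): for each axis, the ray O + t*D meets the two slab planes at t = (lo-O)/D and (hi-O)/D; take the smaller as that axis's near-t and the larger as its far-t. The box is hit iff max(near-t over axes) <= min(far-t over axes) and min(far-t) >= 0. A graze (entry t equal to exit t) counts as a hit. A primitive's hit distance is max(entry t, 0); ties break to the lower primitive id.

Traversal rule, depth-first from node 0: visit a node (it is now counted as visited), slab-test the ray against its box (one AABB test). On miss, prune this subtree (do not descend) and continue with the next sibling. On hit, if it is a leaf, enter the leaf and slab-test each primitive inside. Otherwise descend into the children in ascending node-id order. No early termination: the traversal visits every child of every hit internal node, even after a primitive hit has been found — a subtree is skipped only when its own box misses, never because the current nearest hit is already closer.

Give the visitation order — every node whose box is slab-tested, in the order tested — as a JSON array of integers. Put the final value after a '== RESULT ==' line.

Traverse from the root:
N0 x:[36,146/3] y:[67/2,54] z:[34,74] -> hit [36,146/3], descend [3, 8]
  N3 x:[36,146/3] y:[67/2,49] z:[34,58] -> hit [36,146/3], descend [1, 7]
    N1 x:[41,146/3] y:[38,49] z:[34,58] -> hit [41,146/3], descend [4, 5]
      N4 x:[41,134/3] y:[38,49] z:[54,58] -> miss, prune
      N5 x:[127/3,146/3] y:[41,91/2] z:[34,41] -> miss, prune
    N7 x:[36,39] y:[67/2,41] z:[35,51] -> hit [36,39] leaf, test {P1(miss), P4(miss), P7@t=38}
  N8 x:[39,48] y:[97/2,54] z:[35,74] -> miss, prune

Visited [0, 3, 1, 4, 5, 7, 8]. Tests: 7 box, 1 leaf. Nearest: P7.

== RESULT ==
[0, 3, 1, 4, 5, 7, 8]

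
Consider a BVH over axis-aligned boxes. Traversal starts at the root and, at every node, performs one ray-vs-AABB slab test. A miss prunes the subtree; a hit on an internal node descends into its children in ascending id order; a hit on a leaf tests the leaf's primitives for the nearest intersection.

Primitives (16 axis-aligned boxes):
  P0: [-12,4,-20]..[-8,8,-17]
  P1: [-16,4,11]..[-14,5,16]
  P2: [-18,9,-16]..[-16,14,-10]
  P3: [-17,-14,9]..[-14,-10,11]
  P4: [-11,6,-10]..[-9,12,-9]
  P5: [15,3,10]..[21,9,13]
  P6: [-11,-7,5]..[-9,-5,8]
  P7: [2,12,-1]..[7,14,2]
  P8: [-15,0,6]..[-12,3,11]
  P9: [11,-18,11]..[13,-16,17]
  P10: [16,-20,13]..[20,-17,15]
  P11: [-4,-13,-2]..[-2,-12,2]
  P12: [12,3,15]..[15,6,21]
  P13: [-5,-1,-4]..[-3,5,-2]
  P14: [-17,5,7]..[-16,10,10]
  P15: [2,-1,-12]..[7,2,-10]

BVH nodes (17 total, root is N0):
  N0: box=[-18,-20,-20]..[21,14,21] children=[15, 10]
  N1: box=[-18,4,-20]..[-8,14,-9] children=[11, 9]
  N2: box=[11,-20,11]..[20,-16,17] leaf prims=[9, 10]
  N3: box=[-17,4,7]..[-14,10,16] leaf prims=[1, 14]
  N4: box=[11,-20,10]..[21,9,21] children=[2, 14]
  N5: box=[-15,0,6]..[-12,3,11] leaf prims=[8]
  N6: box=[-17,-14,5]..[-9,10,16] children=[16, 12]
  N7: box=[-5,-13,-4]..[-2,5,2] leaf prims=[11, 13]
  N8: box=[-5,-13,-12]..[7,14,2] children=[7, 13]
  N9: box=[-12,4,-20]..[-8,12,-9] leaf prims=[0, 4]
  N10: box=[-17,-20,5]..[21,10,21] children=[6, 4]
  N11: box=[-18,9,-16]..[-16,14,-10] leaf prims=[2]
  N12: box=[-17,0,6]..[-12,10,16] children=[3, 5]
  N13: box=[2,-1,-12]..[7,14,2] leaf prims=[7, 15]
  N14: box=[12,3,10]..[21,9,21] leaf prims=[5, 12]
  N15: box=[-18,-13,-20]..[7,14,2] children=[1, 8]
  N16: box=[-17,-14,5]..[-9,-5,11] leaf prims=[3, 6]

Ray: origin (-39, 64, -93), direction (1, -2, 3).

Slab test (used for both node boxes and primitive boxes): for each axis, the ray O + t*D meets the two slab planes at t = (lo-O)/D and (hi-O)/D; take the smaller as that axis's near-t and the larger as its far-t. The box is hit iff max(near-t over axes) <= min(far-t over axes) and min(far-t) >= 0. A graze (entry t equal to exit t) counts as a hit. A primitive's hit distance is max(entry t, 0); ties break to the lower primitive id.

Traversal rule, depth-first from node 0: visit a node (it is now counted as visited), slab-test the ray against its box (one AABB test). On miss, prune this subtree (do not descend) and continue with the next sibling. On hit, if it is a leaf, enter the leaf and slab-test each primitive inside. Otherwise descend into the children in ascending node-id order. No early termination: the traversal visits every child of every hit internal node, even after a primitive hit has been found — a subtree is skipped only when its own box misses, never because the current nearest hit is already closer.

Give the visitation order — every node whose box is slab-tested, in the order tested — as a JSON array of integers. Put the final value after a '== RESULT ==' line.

Walk:
N0 x:[21,60] y:[25,42] z:[73/3,38] -> hit [25,38], descend [10, 15]
  N10 x:[22,60] y:[27,42] z:[98/3,38] -> hit [98/3,38], descend [4, 6]
    N4 x:[50,60] y:[55/2,42] z:[103/3,38] -> miss, prune
    N6 x:[22,30] y:[27,39] z:[98/3,109/3] -> miss, prune
  N15 x:[21,46] y:[25,77/2] z:[73/3,95/3] -> hit [25,95/3], descend [1, 8]
    N1 x:[21,31] y:[25,30] z:[73/3,28] -> hit [25,28], descend [9, 11]
      N9 x:[27,31] y:[26,30] z:[73/3,28] -> hit [27,28] leaf, test {P0(miss), P4@t=28}
      N11 x:[21,23] y:[25,55/2] z:[77/3,83/3] -> miss, prune
    N8 x:[34,46] y:[25,77/2] z:[27,95/3] -> miss, prune

Summary -> nodes [0, 10, 4, 6, 15, 1, 9, 11, 8]; box-tests=9; leaf-entries=1; first=P4

== RESULT ==
[0, 10, 4, 6, 15, 1, 9, 11, 8]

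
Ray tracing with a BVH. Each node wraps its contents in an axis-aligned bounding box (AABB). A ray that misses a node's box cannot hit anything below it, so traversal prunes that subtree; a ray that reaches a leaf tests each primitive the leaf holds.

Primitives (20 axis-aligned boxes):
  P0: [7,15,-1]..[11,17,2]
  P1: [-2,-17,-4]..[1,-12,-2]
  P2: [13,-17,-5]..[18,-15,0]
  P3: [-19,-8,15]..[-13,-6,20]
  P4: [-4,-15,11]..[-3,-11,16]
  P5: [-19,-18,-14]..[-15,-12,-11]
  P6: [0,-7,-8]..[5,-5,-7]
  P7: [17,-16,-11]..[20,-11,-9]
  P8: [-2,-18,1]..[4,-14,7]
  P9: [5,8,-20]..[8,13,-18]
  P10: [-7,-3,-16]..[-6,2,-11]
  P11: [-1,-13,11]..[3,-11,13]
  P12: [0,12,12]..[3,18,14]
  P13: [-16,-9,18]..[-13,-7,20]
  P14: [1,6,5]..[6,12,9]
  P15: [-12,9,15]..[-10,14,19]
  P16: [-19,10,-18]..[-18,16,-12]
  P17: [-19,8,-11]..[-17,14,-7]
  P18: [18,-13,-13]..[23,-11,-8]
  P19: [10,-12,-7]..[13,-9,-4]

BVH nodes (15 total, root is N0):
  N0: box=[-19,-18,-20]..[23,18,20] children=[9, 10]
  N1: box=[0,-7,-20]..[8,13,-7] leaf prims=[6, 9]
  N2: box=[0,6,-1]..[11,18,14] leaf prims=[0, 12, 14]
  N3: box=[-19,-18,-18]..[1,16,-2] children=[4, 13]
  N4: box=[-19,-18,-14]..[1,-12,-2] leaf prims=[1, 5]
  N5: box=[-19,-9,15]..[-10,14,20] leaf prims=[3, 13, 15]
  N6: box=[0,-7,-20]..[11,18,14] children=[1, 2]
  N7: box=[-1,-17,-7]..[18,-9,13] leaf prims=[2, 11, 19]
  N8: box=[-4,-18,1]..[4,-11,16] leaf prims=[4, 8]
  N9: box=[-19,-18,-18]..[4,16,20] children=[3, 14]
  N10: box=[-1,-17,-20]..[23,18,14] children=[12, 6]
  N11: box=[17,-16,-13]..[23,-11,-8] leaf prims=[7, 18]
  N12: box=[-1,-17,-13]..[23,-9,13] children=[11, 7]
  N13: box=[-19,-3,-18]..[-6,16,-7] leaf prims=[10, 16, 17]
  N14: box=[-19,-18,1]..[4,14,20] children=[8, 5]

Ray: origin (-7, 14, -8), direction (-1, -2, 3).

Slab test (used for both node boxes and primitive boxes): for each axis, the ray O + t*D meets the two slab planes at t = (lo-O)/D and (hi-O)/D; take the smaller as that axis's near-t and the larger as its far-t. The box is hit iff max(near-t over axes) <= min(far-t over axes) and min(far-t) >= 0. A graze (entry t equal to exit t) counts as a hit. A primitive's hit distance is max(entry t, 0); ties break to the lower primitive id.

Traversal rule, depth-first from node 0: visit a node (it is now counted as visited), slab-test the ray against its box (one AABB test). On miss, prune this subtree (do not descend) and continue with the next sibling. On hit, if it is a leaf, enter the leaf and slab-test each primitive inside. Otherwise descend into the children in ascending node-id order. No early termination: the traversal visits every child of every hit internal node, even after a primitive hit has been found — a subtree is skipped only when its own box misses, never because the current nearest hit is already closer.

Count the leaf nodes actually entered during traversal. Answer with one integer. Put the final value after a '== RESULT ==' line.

Walk:
N0 x:[-30,12] y:[-2,16] z:[-4,28/3] -> hit [-2,28/3], descend [9, 10]
  N9 x:[-11,12] y:[-1,16] z:[-10/3,28/3] -> hit [-1,28/3], descend [3, 14]
    N3 x:[-8,12] y:[-1,16] z:[-10/3,2] -> hit [-1,2], descend [4, 13]
      N4 x:[-8,12] y:[13,16] z:[-2,2] -> miss, prune
      N13 x:[-1,12] y:[-1,17/2] z:[-10/3,1/3] -> hit [-1,1/3] leaf, test {P10(miss), P16(miss), P17(miss)}
    N14 x:[-11,12] y:[0,16] z:[3,28/3] -> hit [3,28/3], descend [5, 8]
      N5 x:[3,12] y:[0,23/2] z:[23/3,28/3] -> hit [23/3,28/3] leaf, test {P3(miss), P13(miss), P15(miss)}
      N8 x:[-11,-3] y:[25/2,16] z:[3,8] -> miss, prune
  N10 x:[-30,-6] y:[-2,31/2] z:[-4,22/3] -> miss, prune

Summary -> nodes [0, 9, 3, 4, 13, 14, 5, 8, 10]; box-tests=9; leaf-entries=2; first=miss

== RESULT ==
2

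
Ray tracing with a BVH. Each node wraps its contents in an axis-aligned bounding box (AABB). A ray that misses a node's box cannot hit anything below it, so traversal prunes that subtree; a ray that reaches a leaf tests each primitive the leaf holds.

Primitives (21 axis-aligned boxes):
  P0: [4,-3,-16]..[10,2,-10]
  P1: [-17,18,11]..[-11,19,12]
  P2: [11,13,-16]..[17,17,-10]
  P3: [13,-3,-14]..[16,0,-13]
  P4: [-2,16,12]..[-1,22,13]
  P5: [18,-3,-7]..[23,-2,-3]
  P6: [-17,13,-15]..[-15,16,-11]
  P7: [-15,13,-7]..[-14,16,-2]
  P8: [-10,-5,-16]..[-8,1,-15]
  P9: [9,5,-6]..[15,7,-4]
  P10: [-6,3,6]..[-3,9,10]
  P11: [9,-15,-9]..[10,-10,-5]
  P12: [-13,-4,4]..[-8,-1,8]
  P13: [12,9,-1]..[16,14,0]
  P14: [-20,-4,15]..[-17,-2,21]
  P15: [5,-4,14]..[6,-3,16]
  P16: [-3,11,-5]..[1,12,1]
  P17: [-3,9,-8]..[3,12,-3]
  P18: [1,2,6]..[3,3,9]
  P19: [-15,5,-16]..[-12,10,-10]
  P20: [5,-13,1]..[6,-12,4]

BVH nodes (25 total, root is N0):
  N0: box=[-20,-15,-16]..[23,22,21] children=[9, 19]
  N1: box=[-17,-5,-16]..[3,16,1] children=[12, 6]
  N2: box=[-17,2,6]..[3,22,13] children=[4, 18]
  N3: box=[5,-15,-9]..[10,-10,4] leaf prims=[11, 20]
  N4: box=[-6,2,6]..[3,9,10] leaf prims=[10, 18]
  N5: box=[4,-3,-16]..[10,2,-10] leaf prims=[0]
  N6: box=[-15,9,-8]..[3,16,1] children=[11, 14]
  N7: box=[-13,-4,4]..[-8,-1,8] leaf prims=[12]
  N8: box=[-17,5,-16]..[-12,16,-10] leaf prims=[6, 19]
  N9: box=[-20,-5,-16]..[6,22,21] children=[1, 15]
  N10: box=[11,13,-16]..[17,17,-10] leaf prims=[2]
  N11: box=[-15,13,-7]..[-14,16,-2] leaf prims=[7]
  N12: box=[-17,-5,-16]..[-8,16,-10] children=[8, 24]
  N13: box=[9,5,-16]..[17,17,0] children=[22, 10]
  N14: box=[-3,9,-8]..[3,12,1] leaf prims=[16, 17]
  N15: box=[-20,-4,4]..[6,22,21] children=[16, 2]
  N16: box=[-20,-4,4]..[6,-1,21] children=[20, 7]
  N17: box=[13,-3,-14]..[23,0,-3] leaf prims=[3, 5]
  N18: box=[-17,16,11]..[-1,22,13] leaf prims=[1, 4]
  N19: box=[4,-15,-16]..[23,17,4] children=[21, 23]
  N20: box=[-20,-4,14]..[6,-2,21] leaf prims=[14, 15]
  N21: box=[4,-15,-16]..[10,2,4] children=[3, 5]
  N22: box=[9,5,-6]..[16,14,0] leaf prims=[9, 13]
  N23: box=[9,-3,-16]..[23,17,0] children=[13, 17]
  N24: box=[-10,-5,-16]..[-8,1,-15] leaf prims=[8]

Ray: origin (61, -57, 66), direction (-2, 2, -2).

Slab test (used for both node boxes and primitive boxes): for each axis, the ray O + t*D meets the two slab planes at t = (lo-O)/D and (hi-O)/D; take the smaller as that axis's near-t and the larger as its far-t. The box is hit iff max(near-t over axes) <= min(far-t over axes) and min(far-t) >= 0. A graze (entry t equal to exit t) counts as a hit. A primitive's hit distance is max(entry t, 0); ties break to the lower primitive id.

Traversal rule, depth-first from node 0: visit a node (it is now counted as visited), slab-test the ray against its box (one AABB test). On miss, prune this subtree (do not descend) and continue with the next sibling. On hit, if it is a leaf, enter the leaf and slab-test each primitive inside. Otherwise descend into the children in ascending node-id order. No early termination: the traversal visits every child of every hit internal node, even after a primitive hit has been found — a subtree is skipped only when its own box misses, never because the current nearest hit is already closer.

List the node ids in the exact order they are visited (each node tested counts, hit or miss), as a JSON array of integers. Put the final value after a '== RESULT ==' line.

Traverse from the root:
N0 x:[19,81/2] y:[21,79/2] z:[45/2,41] -> hit [45/2,79/2], descend [9, 19]
  N9 x:[55/2,81/2] y:[26,79/2] z:[45/2,41] -> hit [55/2,79/2], descend [1, 15]
    N1 x:[29,39] y:[26,73/2] z:[65/2,41] -> hit [65/2,73/2], descend [6, 12]
      N6 x:[29,38] y:[33,73/2] z:[65/2,37] -> hit [33,73/2], descend [11, 14]
        N11 x:[75/2,38] y:[35,73/2] z:[34,73/2] -> miss, prune
        N14 x:[29,32] y:[33,69/2] z:[65/2,37] -> miss, prune
      N12 x:[69/2,39] y:[26,73/2] z:[38,41] -> miss, prune
    N15 x:[55/2,81/2] y:[53/2,79/2] z:[45/2,31] -> hit [55/2,31], descend [2, 16]
      N2 x:[29,39] y:[59/2,79/2] z:[53/2,30] -> hit [59/2,30], descend [4, 18]
        N4 x:[29,67/2] y:[59/2,33] z:[28,30] -> hit [59/2,30] leaf, test {P10(miss), P18@t=59/2}
        N18 x:[31,39] y:[73/2,79/2] z:[53/2,55/2] -> miss, prune
      N16 x:[55/2,81/2] y:[53/2,28] z:[45/2,31] -> hit [55/2,28], descend [7, 20]
        N7 x:[69/2,37] y:[53/2,28] z:[29,31] -> miss, prune
        N20 x:[55/2,81/2] y:[53/2,55/2] z:[45/2,26] -> miss, prune
  N19 x:[19,57/2] y:[21,37] z:[31,41] -> miss, prune

order=[0, 9, 1, 6, 11, 14, 12, 15, 2, 4, 18, 16, 7, 20, 19]  |boxes|=15  |leaves|=1  hit=P18

== RESULT ==
[0, 9, 1, 6, 11, 14, 12, 15, 2, 4, 18, 16, 7, 20, 19]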